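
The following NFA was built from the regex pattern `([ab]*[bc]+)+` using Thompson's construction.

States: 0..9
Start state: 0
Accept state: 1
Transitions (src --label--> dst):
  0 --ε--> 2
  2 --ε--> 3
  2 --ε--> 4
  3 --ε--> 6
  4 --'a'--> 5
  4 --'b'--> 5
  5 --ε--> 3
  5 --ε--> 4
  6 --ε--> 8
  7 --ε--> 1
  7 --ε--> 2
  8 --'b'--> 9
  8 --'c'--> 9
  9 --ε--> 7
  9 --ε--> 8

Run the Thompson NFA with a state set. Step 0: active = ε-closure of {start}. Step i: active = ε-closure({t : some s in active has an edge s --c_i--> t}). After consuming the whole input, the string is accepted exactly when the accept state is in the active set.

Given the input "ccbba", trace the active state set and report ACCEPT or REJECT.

Answer: REJECT

Trace:
S₀ = ε-closure({0}) = {0,2,3,4,6,8}
'c' @ 1: {1,2,3,4,6,7,8,9}  [accepting]
'c' @ 2: {1,2,3,4,6,7,8,9}  [accepting]
'b' @ 3: {1,2,3,4,5,6,7,8,9}  [accepting]
'b' @ 4: {1,2,3,4,5,6,7,8,9}  [accepting]
'a' @ 5: {3,4,5,6,8}
after full input: {3,4,5,6,8}  (accept=1 not in)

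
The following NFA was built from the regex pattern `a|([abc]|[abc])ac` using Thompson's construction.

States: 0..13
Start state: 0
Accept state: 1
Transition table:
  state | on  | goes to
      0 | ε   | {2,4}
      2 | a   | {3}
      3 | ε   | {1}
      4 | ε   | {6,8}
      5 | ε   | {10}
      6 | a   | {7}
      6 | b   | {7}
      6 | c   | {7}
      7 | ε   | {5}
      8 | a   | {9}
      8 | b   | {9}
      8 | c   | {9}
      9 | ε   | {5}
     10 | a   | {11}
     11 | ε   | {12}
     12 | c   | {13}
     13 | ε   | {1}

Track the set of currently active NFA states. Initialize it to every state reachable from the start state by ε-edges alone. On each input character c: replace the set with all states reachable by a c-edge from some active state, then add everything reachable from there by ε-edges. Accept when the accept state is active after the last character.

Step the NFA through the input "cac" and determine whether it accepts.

S₀ = ε-closure({0}) = {0,2,4,6,8}
'c' @ 1: {5,7,9,10}
'a' @ 2: {11,12}
'c' @ 3: {1,13}  (accept∈set)
end set {1,13} — state 1 in

Answer: ACCEPT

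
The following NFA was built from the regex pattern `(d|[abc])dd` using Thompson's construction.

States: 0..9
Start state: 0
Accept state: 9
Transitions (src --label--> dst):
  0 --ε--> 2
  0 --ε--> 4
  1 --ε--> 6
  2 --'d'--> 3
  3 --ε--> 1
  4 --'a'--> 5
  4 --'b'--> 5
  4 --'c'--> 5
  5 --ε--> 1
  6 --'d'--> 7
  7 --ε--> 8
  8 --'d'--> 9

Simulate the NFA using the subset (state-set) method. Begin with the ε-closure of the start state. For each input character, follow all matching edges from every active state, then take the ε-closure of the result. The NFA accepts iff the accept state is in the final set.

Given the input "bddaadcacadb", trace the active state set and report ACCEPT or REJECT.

Answer: REJECT

Trace:
initial (ε-close {0}): {0,2,4}
'b' @ 1: {1,5,6}
'd' @ 2: {7,8}
'd' @ 3: {9}  (accept∈set)
'a' @ 4: {}  — state set empty
rest 'adcacadb' ignored (set empty)
after full input: {}  (accept=9 not in)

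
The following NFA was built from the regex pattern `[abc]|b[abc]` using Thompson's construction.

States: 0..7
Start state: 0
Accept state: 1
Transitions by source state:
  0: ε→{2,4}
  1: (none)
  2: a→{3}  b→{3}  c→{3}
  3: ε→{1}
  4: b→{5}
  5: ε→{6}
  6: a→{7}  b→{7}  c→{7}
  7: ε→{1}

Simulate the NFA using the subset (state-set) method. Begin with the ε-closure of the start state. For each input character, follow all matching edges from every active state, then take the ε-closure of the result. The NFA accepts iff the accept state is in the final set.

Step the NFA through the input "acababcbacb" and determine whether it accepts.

Answer: REJECT

Trace:
S₀ = ε-closure({0}) = {0,2,4}
'a' @ 1: {1,3}  ✓accept
'c' @ 2: {}  — state set empty
rest 'ababcbacb' ignored (set empty)
after full input: {}  (accept=1 not in)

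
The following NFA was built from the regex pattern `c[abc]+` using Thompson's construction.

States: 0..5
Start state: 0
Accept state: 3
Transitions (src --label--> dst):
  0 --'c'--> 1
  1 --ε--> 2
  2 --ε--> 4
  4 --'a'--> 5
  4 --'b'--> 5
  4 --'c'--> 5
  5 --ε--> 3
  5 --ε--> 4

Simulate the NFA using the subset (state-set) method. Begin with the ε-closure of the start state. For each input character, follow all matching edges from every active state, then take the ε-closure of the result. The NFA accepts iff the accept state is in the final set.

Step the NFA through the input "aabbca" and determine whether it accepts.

start: ε-closure({0}) = {0}
'a' @ 1: {}  — no active states
rest 'abbca' ignored (set empty)
end set {} — state 3 not in

Answer: REJECT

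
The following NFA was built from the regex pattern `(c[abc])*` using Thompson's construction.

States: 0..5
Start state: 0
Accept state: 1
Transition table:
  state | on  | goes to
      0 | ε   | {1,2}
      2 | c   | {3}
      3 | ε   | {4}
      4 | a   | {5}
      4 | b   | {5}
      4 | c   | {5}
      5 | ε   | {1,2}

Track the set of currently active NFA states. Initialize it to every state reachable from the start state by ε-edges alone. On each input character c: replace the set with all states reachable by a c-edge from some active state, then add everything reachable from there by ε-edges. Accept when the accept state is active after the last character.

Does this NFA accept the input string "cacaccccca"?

start: ε-closure({0}) = {0,1,2}
'c' @ 1: {3,4}
'a' @ 2: {1,2,5}  [accepting]
'c' @ 3: {3,4}
'a' @ 4: {1,2,5}  [accepting]
'c' @ 5: {3,4}
'c' @ 6: {1,2,5}  [accepting]
'c' @ 7: {3,4}
'c' @ 8: {1,2,5}  [accepting]
'c' @ 9: {3,4}
'a' @ 10: {1,2,5}  [accepting]
end set {1,2,5} — state 1 in

Answer: ACCEPT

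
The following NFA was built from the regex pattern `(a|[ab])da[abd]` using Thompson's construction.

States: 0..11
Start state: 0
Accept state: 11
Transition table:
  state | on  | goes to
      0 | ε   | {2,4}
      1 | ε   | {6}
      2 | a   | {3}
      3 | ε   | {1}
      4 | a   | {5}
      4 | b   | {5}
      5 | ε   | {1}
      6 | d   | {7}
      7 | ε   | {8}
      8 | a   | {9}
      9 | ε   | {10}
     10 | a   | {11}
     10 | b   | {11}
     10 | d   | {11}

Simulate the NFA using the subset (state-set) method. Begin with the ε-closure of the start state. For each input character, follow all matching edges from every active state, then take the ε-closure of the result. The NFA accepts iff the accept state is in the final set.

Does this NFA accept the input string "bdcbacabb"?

start: ε-closure({0}) = {0,2,4}
'b' @ 1: {1,5,6}
'd' @ 2: {7,8}
'c' @ 3: {}  — no active states
rest 'bacabb' ignored (set empty)
after full input: {}  (accept=11 not in)

Answer: REJECT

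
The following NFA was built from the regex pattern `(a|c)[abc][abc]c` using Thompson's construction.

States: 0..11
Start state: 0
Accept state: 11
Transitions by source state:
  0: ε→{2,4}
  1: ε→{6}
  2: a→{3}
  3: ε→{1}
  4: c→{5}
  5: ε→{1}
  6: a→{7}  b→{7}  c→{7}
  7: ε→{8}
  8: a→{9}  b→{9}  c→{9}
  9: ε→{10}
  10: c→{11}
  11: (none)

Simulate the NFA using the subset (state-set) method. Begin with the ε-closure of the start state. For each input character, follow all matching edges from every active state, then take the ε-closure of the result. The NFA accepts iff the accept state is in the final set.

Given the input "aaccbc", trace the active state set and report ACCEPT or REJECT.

S₀ = ε-closure({0}) = {0,2,4}
'a' @ 1: {1,3,6}
'a' @ 2: {7,8}
'c' @ 3: {9,10}
'c' @ 4: {11}  (accept∈set)
'b' @ 5: {}  — state set empty
rest 'c' ignored (set empty)
after full input: {}  (accept=11 not in)

Answer: REJECT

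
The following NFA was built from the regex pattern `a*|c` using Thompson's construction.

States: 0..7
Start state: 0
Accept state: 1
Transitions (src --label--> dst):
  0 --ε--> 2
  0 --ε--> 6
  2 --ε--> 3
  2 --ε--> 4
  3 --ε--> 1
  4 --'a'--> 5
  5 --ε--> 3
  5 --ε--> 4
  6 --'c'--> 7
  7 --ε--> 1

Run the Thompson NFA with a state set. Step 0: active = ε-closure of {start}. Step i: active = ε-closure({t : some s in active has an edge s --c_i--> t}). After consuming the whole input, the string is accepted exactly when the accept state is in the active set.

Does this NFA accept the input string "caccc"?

start: ε-closure({0}) = {0,1,2,3,4,6}
'c' @ 1: {1,7}  ✓accept
'a' @ 2: {}  — state set empty
rest 'ccc' ignored (set empty)
end set {} — state 1 not in

Answer: REJECT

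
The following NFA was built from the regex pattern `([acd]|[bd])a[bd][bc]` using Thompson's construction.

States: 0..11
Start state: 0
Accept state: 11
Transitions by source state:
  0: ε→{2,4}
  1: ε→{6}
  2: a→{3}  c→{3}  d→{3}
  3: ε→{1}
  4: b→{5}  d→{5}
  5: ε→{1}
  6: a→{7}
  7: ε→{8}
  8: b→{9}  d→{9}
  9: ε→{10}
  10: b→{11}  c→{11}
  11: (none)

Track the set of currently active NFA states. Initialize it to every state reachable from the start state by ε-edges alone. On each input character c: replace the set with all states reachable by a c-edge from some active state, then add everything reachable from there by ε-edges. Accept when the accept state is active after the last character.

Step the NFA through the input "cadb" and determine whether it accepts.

start: ε-closure({0}) = {0,2,4}
'c' @ 1: {1,3,6}
'a' @ 2: {7,8}
'd' @ 3: {9,10}
'b' @ 4: {11}  ✓accept
final: {11}; accept 11 in set

Answer: ACCEPT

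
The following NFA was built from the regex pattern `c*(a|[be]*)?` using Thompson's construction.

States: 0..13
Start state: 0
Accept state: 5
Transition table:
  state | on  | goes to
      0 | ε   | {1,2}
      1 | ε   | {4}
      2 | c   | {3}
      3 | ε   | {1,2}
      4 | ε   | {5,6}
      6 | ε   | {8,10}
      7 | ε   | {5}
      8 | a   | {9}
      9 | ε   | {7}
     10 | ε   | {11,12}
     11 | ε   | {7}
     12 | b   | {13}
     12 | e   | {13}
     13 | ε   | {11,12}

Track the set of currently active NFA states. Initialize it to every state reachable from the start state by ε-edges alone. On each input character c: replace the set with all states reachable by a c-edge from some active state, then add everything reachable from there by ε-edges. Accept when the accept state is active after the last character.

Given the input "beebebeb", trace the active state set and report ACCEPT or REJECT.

Answer: ACCEPT

Steps:
start: ε-closure({0}) = {0,1,2,4,5,6,7,8,10,11,12}
'b' @ 1: {5,7,11,12,13}  (accept∈set)
'e' @ 2: {5,7,11,12,13}  (accept∈set)
'e' @ 3: {5,7,11,12,13}  (accept∈set)
'b' @ 4: {5,7,11,12,13}  (accept∈set)
'e' @ 5: {5,7,11,12,13}  (accept∈set)
'b' @ 6: {5,7,11,12,13}  (accept∈set)
'e' @ 7: {5,7,11,12,13}  (accept∈set)
'b' @ 8: {5,7,11,12,13}  (accept∈set)
final: {5,7,11,12,13}; accept 5 in set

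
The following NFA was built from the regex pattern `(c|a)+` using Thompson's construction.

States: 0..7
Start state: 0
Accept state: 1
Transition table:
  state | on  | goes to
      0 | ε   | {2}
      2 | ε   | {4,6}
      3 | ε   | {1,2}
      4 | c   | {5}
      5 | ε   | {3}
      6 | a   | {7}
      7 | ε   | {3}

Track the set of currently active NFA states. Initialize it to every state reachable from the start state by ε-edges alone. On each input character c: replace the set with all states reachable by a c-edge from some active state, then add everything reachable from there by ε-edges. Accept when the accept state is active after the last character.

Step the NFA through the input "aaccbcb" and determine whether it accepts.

initial (ε-close {0}): {0,2,4,6}
'a' @ 1: {1,2,3,4,6,7}  ✓accept
'a' @ 2: {1,2,3,4,6,7}  ✓accept
'c' @ 3: {1,2,3,4,5,6}  ✓accept
'c' @ 4: {1,2,3,4,5,6}  ✓accept
'b' @ 5: {}  — dead — no transitions
rest 'cb' ignored (set empty)
final: {}; accept 1 not in set

Answer: REJECT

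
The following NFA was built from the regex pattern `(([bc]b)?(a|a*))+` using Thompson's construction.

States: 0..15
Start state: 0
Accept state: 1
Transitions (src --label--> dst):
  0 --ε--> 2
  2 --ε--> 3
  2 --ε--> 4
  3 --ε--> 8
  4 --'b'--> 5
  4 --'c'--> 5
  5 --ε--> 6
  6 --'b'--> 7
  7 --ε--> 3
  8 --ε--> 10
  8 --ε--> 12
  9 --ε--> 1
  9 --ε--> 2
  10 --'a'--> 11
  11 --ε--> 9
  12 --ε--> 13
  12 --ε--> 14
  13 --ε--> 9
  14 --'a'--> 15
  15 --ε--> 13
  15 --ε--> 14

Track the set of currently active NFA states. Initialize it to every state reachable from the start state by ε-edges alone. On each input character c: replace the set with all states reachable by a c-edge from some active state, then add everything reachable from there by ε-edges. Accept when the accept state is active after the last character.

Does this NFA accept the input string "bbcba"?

Answer: ACCEPT

Trace:
initial (ε-close {0}): {0,1,2,3,4,8,9,10,12,13,14}
'b' @ 1: {5,6}
'b' @ 2: {1,2,3,4,7,8,9,10,12,13,14}  [accepting]
'c' @ 3: {5,6}
'b' @ 4: {1,2,3,4,7,8,9,10,12,13,14}  [accepting]
'a' @ 5: {1,2,3,4,8,9,10,11,12,13,14,15}  [accepting]
after full input: {1,2,3,4,8,9,10,11,12,13,14,15}  (accept=1 in)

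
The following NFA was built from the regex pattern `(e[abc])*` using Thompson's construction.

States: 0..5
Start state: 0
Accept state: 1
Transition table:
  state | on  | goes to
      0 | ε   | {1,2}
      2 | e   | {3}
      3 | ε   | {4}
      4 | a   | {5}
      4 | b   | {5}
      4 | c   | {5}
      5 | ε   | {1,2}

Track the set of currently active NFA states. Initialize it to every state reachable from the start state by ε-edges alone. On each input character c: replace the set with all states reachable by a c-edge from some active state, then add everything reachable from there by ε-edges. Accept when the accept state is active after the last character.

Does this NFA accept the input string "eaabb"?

start: ε-closure({0}) = {0,1,2}
'e' @ 1: {3,4}
'a' @ 2: {1,2,5}  ✓accept
'a' @ 3: {}  — dead — no transitions
rest 'bb' ignored (set empty)
end set {} — state 1 not in

Answer: REJECT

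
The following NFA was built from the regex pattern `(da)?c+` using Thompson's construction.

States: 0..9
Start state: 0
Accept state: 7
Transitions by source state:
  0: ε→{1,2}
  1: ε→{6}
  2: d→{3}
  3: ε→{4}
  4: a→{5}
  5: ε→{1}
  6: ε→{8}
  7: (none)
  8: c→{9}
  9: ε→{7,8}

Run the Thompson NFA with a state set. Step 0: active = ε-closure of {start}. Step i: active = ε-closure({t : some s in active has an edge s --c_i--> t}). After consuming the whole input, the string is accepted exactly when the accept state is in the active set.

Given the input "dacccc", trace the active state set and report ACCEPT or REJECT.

Answer: ACCEPT

Trace:
S₀ = ε-closure({0}) = {0,1,2,6,8}
'd' @ 1: {3,4}
'a' @ 2: {1,5,6,8}
'c' @ 3: {7,8,9}  (accept∈set)
'c' @ 4: {7,8,9}  (accept∈set)
'c' @ 5: {7,8,9}  (accept∈set)
'c' @ 6: {7,8,9}  (accept∈set)
final: {7,8,9}; accept 7 in set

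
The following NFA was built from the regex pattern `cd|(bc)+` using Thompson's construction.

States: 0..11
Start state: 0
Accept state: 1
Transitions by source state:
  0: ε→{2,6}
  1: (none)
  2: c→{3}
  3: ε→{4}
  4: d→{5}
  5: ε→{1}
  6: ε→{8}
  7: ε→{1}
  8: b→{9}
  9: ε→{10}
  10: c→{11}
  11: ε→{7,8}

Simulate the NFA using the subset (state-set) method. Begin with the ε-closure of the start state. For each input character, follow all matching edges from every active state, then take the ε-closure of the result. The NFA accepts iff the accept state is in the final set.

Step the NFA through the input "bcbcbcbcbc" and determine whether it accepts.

Answer: ACCEPT

Steps:
start: ε-closure({0}) = {0,2,6,8}
'b' @ 1: {9,10}
'c' @ 2: {1,7,8,11}  (accept∈set)
'b' @ 3: {9,10}
'c' @ 4: {1,7,8,11}  (accept∈set)
'b' @ 5: {9,10}
'c' @ 6: {1,7,8,11}  (accept∈set)
'b' @ 7: {9,10}
'c' @ 8: {1,7,8,11}  (accept∈set)
'b' @ 9: {9,10}
'c' @ 10: {1,7,8,11}  (accept∈set)
end set {1,7,8,11} — state 1 in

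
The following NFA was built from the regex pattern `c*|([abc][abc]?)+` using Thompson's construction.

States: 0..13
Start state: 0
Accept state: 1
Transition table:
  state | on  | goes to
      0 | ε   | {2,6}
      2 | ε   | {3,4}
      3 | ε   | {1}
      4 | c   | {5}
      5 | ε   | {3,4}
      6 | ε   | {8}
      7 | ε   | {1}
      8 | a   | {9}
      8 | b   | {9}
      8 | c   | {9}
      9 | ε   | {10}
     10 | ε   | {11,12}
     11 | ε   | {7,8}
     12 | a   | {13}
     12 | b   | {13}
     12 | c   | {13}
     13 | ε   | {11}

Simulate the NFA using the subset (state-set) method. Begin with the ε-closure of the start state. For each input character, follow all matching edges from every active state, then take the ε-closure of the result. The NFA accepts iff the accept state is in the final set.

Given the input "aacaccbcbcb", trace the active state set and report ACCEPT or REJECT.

S₀ = ε-closure({0}) = {0,1,2,3,4,6,8}
'a' @ 1: {1,7,8,9,10,11,12}  (accept∈set)
'a' @ 2: {1,7,8,9,10,11,12,13}  (accept∈set)
'c' @ 3: {1,7,8,9,10,11,12,13}  (accept∈set)
'a' @ 4: {1,7,8,9,10,11,12,13}  (accept∈set)
'c' @ 5: {1,7,8,9,10,11,12,13}  (accept∈set)
'c' @ 6: {1,7,8,9,10,11,12,13}  (accept∈set)
'b' @ 7: {1,7,8,9,10,11,12,13}  (accept∈set)
'c' @ 8: {1,7,8,9,10,11,12,13}  (accept∈set)
'b' @ 9: {1,7,8,9,10,11,12,13}  (accept∈set)
'c' @ 10: {1,7,8,9,10,11,12,13}  (accept∈set)
'b' @ 11: {1,7,8,9,10,11,12,13}  (accept∈set)
final: {1,7,8,9,10,11,12,13}; accept 1 in set

Answer: ACCEPT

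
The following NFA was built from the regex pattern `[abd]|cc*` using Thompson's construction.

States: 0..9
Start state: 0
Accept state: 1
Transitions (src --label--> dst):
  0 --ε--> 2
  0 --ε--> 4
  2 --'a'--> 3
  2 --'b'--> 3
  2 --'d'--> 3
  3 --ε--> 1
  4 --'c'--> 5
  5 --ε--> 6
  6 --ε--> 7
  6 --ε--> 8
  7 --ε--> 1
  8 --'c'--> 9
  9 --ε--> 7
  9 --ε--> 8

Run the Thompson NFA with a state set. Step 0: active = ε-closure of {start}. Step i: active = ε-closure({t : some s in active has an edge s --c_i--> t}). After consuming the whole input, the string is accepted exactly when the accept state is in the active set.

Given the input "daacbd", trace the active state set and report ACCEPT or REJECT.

initial (ε-close {0}): {0,2,4}
'd' @ 1: {1,3}  ✓accept
'a' @ 2: {}  — state set empty
rest 'acbd' ignored (set empty)
after full input: {}  (accept=1 not in)

Answer: REJECT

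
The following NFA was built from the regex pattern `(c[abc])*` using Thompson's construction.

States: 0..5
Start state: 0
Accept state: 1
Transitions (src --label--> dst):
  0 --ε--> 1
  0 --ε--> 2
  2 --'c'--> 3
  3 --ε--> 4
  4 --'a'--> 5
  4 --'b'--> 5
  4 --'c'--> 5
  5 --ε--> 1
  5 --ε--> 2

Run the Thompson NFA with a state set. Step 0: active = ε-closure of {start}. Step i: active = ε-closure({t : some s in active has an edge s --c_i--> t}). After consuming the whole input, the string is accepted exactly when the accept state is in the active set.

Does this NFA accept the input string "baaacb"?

Answer: REJECT

Trace:
start: ε-closure({0}) = {0,1,2}
'b' @ 1: {}  — state set empty
rest 'aaacb' ignored (set empty)
end set {} — state 1 not in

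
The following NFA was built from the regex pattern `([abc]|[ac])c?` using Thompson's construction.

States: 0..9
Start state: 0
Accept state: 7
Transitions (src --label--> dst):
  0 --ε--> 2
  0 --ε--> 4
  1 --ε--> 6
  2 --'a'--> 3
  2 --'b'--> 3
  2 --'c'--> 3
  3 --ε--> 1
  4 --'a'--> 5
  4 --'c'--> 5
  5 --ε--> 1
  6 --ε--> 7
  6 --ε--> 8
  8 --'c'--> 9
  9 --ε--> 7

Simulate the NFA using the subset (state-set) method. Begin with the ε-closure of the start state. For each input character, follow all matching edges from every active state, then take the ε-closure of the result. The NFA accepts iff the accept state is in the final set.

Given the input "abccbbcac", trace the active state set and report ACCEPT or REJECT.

S₀ = ε-closure({0}) = {0,2,4}
'a' @ 1: {1,3,5,6,7,8}  [accepting]
'b' @ 2: {}  — no active states
rest 'ccbbcac' ignored (set empty)
end set {} — state 7 not in

Answer: REJECT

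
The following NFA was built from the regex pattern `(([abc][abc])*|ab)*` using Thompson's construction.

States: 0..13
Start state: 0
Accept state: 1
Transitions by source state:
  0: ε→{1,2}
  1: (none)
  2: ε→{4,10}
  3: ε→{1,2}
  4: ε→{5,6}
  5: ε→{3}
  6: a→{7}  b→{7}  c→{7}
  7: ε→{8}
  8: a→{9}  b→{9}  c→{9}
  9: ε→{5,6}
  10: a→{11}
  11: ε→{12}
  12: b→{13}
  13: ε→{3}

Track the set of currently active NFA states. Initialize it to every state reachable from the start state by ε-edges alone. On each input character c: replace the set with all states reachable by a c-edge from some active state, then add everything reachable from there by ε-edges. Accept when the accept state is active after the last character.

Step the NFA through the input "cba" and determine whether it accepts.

Answer: REJECT

Steps:
initial (ε-close {0}): {0,1,2,3,4,5,6,10}
'c' @ 1: {7,8}
'b' @ 2: {1,2,3,4,5,6,9,10}  [accepting]
'a' @ 3: {7,8,11,12}
final: {7,8,11,12}; accept 1 not in set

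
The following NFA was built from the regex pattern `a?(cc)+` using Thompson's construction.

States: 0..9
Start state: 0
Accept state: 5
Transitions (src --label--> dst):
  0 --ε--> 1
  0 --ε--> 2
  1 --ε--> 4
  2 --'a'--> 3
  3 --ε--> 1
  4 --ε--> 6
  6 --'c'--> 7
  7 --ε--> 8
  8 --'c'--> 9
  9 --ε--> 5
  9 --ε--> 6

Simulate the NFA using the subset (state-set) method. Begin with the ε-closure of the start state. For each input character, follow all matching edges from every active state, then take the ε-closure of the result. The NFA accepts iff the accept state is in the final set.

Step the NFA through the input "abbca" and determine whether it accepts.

S₀ = ε-closure({0}) = {0,1,2,4,6}
'a' @ 1: {1,3,4,6}
'b' @ 2: {}  — no active states
rest 'bca' ignored (set empty)
after full input: {}  (accept=5 not in)

Answer: REJECT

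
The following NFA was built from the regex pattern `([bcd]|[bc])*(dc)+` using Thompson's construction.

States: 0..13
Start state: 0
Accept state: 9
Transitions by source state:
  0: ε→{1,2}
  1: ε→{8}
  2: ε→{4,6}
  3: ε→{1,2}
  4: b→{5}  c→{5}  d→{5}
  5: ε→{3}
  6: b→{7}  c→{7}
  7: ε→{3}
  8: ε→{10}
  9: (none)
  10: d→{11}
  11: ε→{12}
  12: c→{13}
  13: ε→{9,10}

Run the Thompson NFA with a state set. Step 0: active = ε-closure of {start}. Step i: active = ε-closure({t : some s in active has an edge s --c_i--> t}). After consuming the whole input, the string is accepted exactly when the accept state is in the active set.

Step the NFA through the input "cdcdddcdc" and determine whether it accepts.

start: ε-closure({0}) = {0,1,2,4,6,8,10}
'c' @ 1: {1,2,3,4,5,6,7,8,10}
'd' @ 2: {1,2,3,4,5,6,8,10,11,12}
'c' @ 3: {1,2,3,4,5,6,7,8,9,10,13}  [accepting]
'd' @ 4: {1,2,3,4,5,6,8,10,11,12}
'd' @ 5: {1,2,3,4,5,6,8,10,11,12}
'd' @ 6: {1,2,3,4,5,6,8,10,11,12}
'c' @ 7: {1,2,3,4,5,6,7,8,9,10,13}  [accepting]
'd' @ 8: {1,2,3,4,5,6,8,10,11,12}
'c' @ 9: {1,2,3,4,5,6,7,8,9,10,13}  [accepting]
end set {1,2,3,4,5,6,7,8,9,10,13} — state 9 in

Answer: ACCEPT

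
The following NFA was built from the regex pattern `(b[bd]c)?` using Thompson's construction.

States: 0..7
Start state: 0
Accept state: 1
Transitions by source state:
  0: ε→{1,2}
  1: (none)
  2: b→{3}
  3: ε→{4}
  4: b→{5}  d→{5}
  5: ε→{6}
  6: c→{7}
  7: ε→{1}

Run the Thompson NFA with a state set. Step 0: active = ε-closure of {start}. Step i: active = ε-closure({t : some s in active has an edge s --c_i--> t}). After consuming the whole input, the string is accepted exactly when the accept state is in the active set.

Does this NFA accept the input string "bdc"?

Answer: ACCEPT

Trace:
start: ε-closure({0}) = {0,1,2}
'b' @ 1: {3,4}
'd' @ 2: {5,6}
'c' @ 3: {1,7}  ✓accept
end set {1,7} — state 1 in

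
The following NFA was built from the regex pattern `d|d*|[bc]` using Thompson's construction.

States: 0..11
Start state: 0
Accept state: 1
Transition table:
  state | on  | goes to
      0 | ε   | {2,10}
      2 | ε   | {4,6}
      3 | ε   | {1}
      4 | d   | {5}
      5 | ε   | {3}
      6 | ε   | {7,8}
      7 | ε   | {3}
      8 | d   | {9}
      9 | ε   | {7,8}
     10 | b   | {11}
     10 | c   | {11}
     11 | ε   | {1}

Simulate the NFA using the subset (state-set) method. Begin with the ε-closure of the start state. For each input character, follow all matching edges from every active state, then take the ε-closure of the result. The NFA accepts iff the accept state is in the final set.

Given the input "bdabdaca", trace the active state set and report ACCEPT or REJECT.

S₀ = ε-closure({0}) = {0,1,2,3,4,6,7,8,10}
'b' @ 1: {1,11}  [accepting]
'd' @ 2: {}  — state set empty
rest 'abdaca' ignored (set empty)
end set {} — state 1 not in

Answer: REJECT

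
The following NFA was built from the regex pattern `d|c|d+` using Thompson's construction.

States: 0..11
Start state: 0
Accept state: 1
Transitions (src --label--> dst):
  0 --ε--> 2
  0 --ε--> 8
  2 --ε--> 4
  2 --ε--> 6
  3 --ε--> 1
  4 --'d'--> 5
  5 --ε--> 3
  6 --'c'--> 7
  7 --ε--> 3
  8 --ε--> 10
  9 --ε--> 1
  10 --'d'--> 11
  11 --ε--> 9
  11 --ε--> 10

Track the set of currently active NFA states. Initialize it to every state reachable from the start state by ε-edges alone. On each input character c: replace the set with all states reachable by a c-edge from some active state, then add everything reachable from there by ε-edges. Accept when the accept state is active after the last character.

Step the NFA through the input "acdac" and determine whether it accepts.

initial (ε-close {0}): {0,2,4,6,8,10}
'a' @ 1: {}  — no active states
rest 'cdac' ignored (set empty)
after full input: {}  (accept=1 not in)

Answer: REJECT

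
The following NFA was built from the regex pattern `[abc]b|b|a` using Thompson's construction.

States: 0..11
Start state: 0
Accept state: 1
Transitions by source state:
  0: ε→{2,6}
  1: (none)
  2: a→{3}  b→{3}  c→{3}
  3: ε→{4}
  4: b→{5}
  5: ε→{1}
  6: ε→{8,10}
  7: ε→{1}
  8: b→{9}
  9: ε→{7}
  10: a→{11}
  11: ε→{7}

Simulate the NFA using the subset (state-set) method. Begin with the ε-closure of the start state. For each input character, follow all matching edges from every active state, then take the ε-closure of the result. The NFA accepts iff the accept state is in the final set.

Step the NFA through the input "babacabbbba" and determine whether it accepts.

initial (ε-close {0}): {0,2,6,8,10}
'b' @ 1: {1,3,4,7,9}  [accepting]
'a' @ 2: {}  — state set empty
rest 'bacabbbba' ignored (set empty)
final: {}; accept 1 not in set

Answer: REJECT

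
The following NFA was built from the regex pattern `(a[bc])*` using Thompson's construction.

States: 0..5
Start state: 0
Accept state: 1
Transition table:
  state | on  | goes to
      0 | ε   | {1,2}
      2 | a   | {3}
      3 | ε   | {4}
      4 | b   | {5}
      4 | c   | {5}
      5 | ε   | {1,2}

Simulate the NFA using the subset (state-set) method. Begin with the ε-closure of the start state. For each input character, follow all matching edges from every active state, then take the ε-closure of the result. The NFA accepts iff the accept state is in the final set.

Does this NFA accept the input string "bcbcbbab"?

initial (ε-close {0}): {0,1,2}
'b' @ 1: {}  — dead — no transitions
rest 'cbcbbab' ignored (set empty)
after full input: {}  (accept=1 not in)

Answer: REJECT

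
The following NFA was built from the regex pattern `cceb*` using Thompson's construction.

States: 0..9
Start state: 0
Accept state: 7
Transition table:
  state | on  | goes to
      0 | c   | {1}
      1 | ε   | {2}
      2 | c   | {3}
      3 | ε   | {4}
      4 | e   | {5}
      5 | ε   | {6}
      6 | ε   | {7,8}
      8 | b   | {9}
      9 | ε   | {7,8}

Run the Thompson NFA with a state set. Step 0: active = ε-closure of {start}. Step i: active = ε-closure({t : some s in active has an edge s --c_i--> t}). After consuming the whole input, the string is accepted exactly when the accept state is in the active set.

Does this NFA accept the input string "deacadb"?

initial (ε-close {0}): {0}
'd' @ 1: {}  — state set empty
rest 'eacadb' ignored (set empty)
after full input: {}  (accept=7 not in)

Answer: REJECT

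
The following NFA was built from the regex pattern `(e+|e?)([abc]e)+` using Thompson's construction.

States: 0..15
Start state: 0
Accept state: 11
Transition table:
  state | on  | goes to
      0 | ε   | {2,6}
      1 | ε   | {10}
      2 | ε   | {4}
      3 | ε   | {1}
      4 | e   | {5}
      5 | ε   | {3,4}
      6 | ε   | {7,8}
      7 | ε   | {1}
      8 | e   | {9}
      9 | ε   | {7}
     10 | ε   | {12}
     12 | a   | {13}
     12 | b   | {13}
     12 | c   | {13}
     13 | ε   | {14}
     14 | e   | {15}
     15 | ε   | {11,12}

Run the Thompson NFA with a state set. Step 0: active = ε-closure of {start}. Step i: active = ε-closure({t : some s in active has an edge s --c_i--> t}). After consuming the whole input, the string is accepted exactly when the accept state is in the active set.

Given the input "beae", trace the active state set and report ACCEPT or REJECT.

start: ε-closure({0}) = {0,1,2,4,6,7,8,10,12}
'b' @ 1: {13,14}
'e' @ 2: {11,12,15}  [accepting]
'a' @ 3: {13,14}
'e' @ 4: {11,12,15}  [accepting]
final: {11,12,15}; accept 11 in set

Answer: ACCEPT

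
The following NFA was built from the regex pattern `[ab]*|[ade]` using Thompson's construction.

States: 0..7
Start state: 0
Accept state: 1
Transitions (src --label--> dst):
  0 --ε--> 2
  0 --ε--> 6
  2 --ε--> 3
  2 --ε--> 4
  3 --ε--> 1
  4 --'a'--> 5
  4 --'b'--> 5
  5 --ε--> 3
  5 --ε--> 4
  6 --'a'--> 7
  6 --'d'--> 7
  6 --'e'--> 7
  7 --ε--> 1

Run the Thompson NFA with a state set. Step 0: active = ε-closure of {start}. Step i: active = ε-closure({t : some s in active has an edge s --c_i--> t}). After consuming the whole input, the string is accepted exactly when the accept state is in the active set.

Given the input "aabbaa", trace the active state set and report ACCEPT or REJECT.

Answer: ACCEPT

Trace:
start: ε-closure({0}) = {0,1,2,3,4,6}
'a' @ 1: {1,3,4,5,7}  [accepting]
'a' @ 2: {1,3,4,5}  [accepting]
'b' @ 3: {1,3,4,5}  [accepting]
'b' @ 4: {1,3,4,5}  [accepting]
'a' @ 5: {1,3,4,5}  [accepting]
'a' @ 6: {1,3,4,5}  [accepting]
final: {1,3,4,5}; accept 1 in set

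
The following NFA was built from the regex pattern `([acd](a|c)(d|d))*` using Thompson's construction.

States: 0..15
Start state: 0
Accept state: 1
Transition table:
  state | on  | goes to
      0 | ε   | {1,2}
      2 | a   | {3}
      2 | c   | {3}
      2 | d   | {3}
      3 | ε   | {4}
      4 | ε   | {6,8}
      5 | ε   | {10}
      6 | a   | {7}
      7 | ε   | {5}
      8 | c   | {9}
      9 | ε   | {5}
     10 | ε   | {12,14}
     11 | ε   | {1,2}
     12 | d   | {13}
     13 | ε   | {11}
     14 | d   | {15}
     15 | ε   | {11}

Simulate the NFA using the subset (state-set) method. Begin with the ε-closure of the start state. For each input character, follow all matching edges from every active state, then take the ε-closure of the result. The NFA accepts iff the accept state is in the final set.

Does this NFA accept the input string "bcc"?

Answer: REJECT

Derivation:
S₀ = ε-closure({0}) = {0,1,2}
'b' @ 1: {}  — dead — no transitions
rest 'cc' ignored (set empty)
after full input: {}  (accept=1 not in)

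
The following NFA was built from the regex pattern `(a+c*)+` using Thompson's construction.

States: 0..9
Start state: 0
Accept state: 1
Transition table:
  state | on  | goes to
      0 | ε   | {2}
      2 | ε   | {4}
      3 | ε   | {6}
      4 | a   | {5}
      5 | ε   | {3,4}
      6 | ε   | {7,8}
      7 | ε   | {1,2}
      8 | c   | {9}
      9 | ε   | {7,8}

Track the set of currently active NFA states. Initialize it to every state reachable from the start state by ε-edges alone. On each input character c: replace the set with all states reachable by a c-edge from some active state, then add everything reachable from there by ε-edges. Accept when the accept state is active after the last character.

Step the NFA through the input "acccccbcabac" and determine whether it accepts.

S₀ = ε-closure({0}) = {0,2,4}
'a' @ 1: {1,2,3,4,5,6,7,8}  (accept∈set)
'c' @ 2: {1,2,4,7,8,9}  (accept∈set)
'c' @ 3: {1,2,4,7,8,9}  (accept∈set)
'c' @ 4: {1,2,4,7,8,9}  (accept∈set)
'c' @ 5: {1,2,4,7,8,9}  (accept∈set)
'c' @ 6: {1,2,4,7,8,9}  (accept∈set)
'b' @ 7: {}  — state set empty
rest 'cabac' ignored (set empty)
final: {}; accept 1 not in set

Answer: REJECT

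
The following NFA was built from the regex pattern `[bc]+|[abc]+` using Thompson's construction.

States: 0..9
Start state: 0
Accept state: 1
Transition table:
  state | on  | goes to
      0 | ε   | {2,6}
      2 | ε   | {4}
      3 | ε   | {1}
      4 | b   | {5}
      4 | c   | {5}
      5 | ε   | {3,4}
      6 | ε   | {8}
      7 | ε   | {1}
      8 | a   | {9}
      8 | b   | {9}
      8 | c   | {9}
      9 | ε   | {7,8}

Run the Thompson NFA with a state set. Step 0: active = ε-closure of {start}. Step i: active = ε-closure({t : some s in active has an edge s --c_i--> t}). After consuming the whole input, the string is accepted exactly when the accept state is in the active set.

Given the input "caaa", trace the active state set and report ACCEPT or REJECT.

start: ε-closure({0}) = {0,2,4,6,8}
'c' @ 1: {1,3,4,5,7,8,9}  ✓accept
'a' @ 2: {1,7,8,9}  ✓accept
'a' @ 3: {1,7,8,9}  ✓accept
'a' @ 4: {1,7,8,9}  ✓accept
final: {1,7,8,9}; accept 1 in set

Answer: ACCEPT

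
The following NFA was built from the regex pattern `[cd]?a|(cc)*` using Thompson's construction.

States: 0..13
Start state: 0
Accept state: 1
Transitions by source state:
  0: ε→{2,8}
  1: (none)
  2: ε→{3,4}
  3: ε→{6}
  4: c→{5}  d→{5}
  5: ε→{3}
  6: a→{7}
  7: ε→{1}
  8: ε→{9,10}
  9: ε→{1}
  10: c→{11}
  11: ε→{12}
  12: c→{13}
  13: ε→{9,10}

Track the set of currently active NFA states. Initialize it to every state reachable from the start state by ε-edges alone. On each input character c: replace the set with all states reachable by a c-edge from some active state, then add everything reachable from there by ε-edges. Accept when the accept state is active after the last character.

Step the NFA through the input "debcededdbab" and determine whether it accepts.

start: ε-closure({0}) = {0,1,2,3,4,6,8,9,10}
'd' @ 1: {3,5,6}
'e' @ 2: {}  — dead — no transitions
rest 'bcededdbab' ignored (set empty)
final: {}; accept 1 not in set

Answer: REJECT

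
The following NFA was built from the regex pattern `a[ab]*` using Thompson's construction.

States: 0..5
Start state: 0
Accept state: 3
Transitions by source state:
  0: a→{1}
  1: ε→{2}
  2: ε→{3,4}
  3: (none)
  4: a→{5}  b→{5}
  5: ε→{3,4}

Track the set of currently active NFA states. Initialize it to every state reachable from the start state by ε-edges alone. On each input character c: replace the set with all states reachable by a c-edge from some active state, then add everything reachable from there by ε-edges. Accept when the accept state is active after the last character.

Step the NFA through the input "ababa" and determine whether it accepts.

Answer: ACCEPT

Steps:
initial (ε-close {0}): {0}
'a' @ 1: {1,2,3,4}  ✓accept
'b' @ 2: {3,4,5}  ✓accept
'a' @ 3: {3,4,5}  ✓accept
'b' @ 4: {3,4,5}  ✓accept
'a' @ 5: {3,4,5}  ✓accept
after full input: {3,4,5}  (accept=3 in)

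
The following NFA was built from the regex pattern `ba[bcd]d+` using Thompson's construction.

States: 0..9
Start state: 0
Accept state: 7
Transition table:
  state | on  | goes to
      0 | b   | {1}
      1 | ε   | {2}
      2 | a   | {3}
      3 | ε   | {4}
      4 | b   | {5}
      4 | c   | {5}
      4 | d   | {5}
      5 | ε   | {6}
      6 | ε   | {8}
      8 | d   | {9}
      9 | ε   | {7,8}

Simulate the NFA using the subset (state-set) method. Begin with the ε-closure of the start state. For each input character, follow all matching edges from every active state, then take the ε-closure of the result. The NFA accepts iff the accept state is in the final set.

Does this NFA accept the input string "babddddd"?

initial (ε-close {0}): {0}
'b' @ 1: {1,2}
'a' @ 2: {3,4}
'b' @ 3: {5,6,8}
'd' @ 4: {7,8,9}  ✓accept
'd' @ 5: {7,8,9}  ✓accept
'd' @ 6: {7,8,9}  ✓accept
'd' @ 7: {7,8,9}  ✓accept
'd' @ 8: {7,8,9}  ✓accept
end set {7,8,9} — state 7 in

Answer: ACCEPT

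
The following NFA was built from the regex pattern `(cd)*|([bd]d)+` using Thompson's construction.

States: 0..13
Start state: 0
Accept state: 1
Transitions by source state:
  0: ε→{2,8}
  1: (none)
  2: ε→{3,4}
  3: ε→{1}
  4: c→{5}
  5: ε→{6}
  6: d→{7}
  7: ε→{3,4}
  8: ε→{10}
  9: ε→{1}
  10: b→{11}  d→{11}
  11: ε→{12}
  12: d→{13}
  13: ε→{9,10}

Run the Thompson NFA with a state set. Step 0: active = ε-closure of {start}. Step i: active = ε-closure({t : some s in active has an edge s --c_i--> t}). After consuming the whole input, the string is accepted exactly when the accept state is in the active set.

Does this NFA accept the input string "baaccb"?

Answer: REJECT

Derivation:
initial (ε-close {0}): {0,1,2,3,4,8,10}
'b' @ 1: {11,12}
'a' @ 2: {}  — state set empty
rest 'accb' ignored (set empty)
end set {} — state 1 not in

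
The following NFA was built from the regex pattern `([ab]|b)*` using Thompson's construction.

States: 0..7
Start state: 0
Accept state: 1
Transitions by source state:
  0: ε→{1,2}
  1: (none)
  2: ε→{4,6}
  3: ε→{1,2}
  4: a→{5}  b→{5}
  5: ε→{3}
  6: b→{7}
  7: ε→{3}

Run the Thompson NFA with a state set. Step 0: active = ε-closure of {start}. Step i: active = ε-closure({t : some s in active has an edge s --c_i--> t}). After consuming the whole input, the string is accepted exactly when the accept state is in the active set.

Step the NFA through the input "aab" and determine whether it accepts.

Answer: ACCEPT

Steps:
start: ε-closure({0}) = {0,1,2,4,6}
'a' @ 1: {1,2,3,4,5,6}  ✓accept
'a' @ 2: {1,2,3,4,5,6}  ✓accept
'b' @ 3: {1,2,3,4,5,6,7}  ✓accept
after full input: {1,2,3,4,5,6,7}  (accept=1 in)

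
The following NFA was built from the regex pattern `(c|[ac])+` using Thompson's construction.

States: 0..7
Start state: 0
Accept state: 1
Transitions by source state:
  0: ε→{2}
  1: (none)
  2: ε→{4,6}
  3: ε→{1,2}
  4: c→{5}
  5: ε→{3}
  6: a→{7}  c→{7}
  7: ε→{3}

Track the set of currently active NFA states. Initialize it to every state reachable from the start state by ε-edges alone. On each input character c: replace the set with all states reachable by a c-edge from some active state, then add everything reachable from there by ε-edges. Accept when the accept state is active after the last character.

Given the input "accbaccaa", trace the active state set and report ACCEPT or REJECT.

Answer: REJECT

Trace:
S₀ = ε-closure({0}) = {0,2,4,6}
'a' @ 1: {1,2,3,4,6,7}  ✓accept
'c' @ 2: {1,2,3,4,5,6,7}  ✓accept
'c' @ 3: {1,2,3,4,5,6,7}  ✓accept
'b' @ 4: {}  — dead — no transitions
rest 'accaa' ignored (set empty)
final: {}; accept 1 not in set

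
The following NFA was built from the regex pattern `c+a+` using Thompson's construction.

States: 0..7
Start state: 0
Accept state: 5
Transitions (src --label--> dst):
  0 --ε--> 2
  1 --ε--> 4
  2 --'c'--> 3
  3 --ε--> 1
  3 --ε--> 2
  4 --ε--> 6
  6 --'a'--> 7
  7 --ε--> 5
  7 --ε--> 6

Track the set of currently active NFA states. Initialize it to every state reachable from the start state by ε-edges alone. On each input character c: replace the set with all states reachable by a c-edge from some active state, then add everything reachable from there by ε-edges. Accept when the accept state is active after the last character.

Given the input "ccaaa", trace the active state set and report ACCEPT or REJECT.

start: ε-closure({0}) = {0,2}
'c' @ 1: {1,2,3,4,6}
'c' @ 2: {1,2,3,4,6}
'a' @ 3: {5,6,7}  ✓accept
'a' @ 4: {5,6,7}  ✓accept
'a' @ 5: {5,6,7}  ✓accept
after full input: {5,6,7}  (accept=5 in)

Answer: ACCEPT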